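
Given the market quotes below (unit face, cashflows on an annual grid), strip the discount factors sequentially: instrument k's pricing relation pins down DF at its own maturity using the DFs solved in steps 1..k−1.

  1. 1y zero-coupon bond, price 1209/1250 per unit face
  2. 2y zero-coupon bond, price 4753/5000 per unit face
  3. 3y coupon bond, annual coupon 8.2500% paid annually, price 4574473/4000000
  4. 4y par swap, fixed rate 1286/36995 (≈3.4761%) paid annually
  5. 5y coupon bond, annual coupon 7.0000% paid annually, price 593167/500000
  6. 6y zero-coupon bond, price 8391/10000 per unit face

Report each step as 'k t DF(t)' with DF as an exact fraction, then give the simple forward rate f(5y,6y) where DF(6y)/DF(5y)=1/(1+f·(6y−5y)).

1 1 1209/1250
2 2 4753/5000
3 3 9103/10000
4 4 4357/5000
5 5 8667/10000
6 6 8391/10000
f(5y,6y) = ((8667/10000)/(8391/10000) − 1)/(1) = 92/2797 ≈ 3.2892%

step 1 [1y] zero: DF = P = 1209/1250 ≈ 0.967200
step 2 [2y] zero: DF = P = 4753/5000 ≈ 0.950600
step 3 [3y] bond c/1=33/400: DF=(4574473/4000000 − 33/400·(0.967200+0.950600))/(1+33/400) = 9103/10000 ≈ 0.910300
step 4 [4y] swap r/1=1286/36995: DF=(1 − 1286/36995·(0.967200+0.950600+0.910300))/(1+1286/36995) = 4357/5000 ≈ 0.871400
step 5 [5y] bond c/1=7/100: DF=(593167/500000 − 7/100·(0.967200+0.950600+0.910300+0.871400))/(1+7/100) = 8667/10000 ≈ 0.866700
step 6 [6y] zero: DF = P = 8391/10000 ≈ 0.839100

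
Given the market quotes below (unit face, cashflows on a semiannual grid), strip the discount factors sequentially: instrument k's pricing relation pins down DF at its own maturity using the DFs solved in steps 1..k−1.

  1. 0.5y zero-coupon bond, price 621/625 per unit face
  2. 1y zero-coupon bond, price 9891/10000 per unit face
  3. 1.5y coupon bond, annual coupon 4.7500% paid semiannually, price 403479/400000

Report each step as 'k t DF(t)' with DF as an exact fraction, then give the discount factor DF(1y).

1 1/2 621/625
2 1 9891/10000
3 3/2 9393/10000
DF(1y) = 9891/10000 ≈ 0.989100

step 1 [0.5y] zero: DF = P = 621/625 ≈ 0.993600
step 2 [1y] zero: DF = P = 9891/10000 ≈ 0.989100
step 3 [1.5y] bond c/2=19/800: DF=(403479/400000 − 19/800·(0.993600+0.989100))/(1+19/800) = 9393/10000 ≈ 0.939300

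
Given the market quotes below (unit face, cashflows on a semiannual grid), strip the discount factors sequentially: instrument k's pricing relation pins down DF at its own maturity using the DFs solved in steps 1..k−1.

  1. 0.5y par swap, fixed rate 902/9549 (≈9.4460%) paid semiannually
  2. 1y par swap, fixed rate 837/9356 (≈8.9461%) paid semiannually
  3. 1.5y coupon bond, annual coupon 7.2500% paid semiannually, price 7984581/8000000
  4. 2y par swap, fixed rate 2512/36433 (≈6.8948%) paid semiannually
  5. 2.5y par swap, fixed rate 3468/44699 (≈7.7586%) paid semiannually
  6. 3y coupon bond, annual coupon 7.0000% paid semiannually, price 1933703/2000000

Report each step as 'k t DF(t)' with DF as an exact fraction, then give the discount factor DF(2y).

1 1/2 9549/10000
2 1 9163/10000
3 3/2 8977/10000
4 2 1093/1250
5 5/2 4133/5000
6 3 783/1000
DF(2y) = 1093/1250 ≈ 0.874400

step 1 [0.5y] swap r/2=451/9549: DF=(1 − 451/9549·(0))/(1+451/9549) = 9549/10000 ≈ 0.954900
step 2 [1y] swap r/2=837/18712: DF=(1 − 837/18712·(0.954900))/(1+837/18712) = 9163/10000 ≈ 0.916300
step 3 [1.5y] bond c/2=29/800: DF=(7984581/8000000 − 29/800·(0.954900+0.916300))/(1+29/800) = 8977/10000 ≈ 0.897700
step 4 [2y] swap r/2=1256/36433: DF=(1 − 1256/36433·(0.954900+0.916300+0.897700))/(1+1256/36433) = 1093/1250 ≈ 0.874400
step 5 [2.5y] swap r/2=1734/44699: DF=(1 − 1734/44699·(0.954900+0.916300+0.897700+0.874400))/(1+1734/44699) = 4133/5000 ≈ 0.826600
step 6 [3y] bond c/2=7/200: DF=(1933703/2000000 − 7/200·(0.954900+0.916300+0.897700+0.874400+0.826600))/(1+7/200) = 783/1000 ≈ 0.783000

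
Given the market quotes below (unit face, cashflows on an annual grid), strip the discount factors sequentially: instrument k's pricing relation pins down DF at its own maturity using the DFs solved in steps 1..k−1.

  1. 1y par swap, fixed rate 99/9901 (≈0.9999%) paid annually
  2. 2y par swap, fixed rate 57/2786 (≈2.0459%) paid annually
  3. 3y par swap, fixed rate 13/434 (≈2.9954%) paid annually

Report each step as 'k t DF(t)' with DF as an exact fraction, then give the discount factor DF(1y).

step 1 [1y] swap r/1=99/9901: DF=(1 − 99/9901·(0))/(1+99/9901) = 9901/10000 ≈ 0.990100
step 2 [2y] swap r/1=57/2786: DF=(1 − 57/2786·(0.990100))/(1+57/2786) = 9601/10000 ≈ 0.960100
step 3 [3y] swap r/1=13/434: DF=(1 − 13/434·(0.990100+0.960100))/(1+13/434) = 4571/5000 ≈ 0.914200

1 1 9901/10000
2 2 9601/10000
3 3 4571/5000
DF(1y) = 9901/10000 ≈ 0.990100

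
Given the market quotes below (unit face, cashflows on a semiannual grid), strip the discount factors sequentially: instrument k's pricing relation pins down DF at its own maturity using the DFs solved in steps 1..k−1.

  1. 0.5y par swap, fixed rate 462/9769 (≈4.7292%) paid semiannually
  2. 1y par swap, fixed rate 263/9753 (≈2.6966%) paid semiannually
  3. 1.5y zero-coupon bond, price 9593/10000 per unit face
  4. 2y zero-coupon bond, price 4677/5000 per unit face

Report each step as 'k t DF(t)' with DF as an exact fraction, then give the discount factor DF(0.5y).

1 1/2 9769/10000
2 1 9737/10000
3 3/2 9593/10000
4 2 4677/5000
DF(0.5y) = 9769/10000 ≈ 0.976900

step 1 [0.5y] swap r/2=231/9769: DF=(1 − 231/9769·(0))/(1+231/9769) = 9769/10000 ≈ 0.976900
step 2 [1y] swap r/2=263/19506: DF=(1 − 263/19506·(0.976900))/(1+263/19506) = 9737/10000 ≈ 0.973700
step 3 [1.5y] zero: DF = P = 9593/10000 ≈ 0.959300
step 4 [2y] zero: DF = P = 4677/5000 ≈ 0.935400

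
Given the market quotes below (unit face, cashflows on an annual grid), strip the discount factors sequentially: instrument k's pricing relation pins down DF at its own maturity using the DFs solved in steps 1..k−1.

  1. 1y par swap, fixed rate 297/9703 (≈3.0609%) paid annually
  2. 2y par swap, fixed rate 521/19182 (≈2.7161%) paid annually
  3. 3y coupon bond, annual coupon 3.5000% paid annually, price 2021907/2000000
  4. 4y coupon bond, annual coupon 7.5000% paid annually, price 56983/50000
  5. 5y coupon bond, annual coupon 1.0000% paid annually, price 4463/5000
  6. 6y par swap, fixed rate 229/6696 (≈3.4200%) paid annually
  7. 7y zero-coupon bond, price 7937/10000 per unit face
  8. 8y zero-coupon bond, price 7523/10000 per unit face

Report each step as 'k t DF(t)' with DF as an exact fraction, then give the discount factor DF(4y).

step 1 [1y] swap r/1=297/9703: DF=(1 − 297/9703·(0))/(1+297/9703) = 9703/10000 ≈ 0.970300
step 2 [2y] swap r/1=521/19182: DF=(1 − 521/19182·(0.970300))/(1+521/19182) = 9479/10000 ≈ 0.947900
step 3 [3y] bond c/1=7/200: DF=(2021907/2000000 − 7/200·(0.970300+0.947900))/(1+7/200) = 9119/10000 ≈ 0.911900
step 4 [4y] bond c/1=3/40: DF=(56983/50000 − 3/40·(0.970300+0.947900+0.911900))/(1+3/40) = 8627/10000 ≈ 0.862700
step 5 [5y] bond c/1=1/100: DF=(4463/5000 − 1/100·(0.970300+0.947900+0.911900+0.862700))/(1+1/100) = 1059/1250 ≈ 0.847200
step 6 [6y] swap r/1=229/6696: DF=(1 − 229/6696·(0.970300+0.947900+0.911900+0.862700+0.847200))/(1+229/6696) = 1021/1250 ≈ 0.816800
step 7 [7y] zero: DF = P = 7937/10000 ≈ 0.793700
step 8 [8y] zero: DF = P = 7523/10000 ≈ 0.752300

1 1 9703/10000
2 2 9479/10000
3 3 9119/10000
4 4 8627/10000
5 5 1059/1250
6 6 1021/1250
7 7 7937/10000
8 8 7523/10000
DF(4y) = 8627/10000 ≈ 0.862700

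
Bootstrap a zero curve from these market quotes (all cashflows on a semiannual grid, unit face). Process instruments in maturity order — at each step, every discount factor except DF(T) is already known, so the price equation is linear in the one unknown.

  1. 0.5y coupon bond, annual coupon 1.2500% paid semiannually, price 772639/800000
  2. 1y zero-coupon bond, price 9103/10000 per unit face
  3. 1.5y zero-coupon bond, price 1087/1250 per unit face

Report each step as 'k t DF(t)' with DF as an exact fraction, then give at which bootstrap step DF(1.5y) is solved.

step 1 [0.5y] bond c/2=1/160: DF=(772639/800000 − 1/160·(0))/(1+1/160) = 4799/5000 ≈ 0.959800
step 2 [1y] zero: DF = P = 9103/10000 ≈ 0.910300
step 3 [1.5y] zero: DF = P = 1087/1250 ≈ 0.869600

1 1/2 4799/5000
2 1 9103/10000
3 3/2 1087/1250
DF(1.5y) is solved at step 3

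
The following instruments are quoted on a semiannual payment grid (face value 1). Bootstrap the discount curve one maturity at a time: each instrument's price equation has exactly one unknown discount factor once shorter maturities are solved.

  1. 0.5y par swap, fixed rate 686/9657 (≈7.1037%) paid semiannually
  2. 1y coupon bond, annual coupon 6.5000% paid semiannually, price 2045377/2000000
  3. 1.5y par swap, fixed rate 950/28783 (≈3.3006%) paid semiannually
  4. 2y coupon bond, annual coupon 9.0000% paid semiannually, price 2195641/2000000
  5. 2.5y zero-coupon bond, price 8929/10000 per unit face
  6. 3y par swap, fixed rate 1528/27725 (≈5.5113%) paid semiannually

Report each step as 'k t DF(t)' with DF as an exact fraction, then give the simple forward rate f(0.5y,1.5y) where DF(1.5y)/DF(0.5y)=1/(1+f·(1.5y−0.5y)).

1 1/2 9657/10000
2 1 9601/10000
3 3/2 381/400
4 2 4633/5000
5 5/2 8929/10000
6 3 1059/1250
f(0.5y,1.5y) = ((9657/10000)/(381/400) − 1)/(1) = 44/3175 ≈ 1.3858%

step 1 [0.5y] swap r/2=343/9657: DF=(1 − 343/9657·(0))/(1+343/9657) = 9657/10000 ≈ 0.965700
step 2 [1y] bond c/2=13/400: DF=(2045377/2000000 − 13/400·(0.965700))/(1+13/400) = 9601/10000 ≈ 0.960100
step 3 [1.5y] swap r/2=475/28783: DF=(1 − 475/28783·(0.965700+0.960100))/(1+475/28783) = 381/400 ≈ 0.952500
step 4 [2y] bond c/2=9/200: DF=(2195641/2000000 − 9/200·(0.965700+0.960100+0.952500))/(1+9/200) = 4633/5000 ≈ 0.926600
step 5 [2.5y] zero: DF = P = 8929/10000 ≈ 0.892900
step 6 [3y] swap r/2=764/27725: DF=(1 − 764/27725·(0.965700+0.960100+0.952500+0.926600+0.892900))/(1+764/27725) = 1059/1250 ≈ 0.847200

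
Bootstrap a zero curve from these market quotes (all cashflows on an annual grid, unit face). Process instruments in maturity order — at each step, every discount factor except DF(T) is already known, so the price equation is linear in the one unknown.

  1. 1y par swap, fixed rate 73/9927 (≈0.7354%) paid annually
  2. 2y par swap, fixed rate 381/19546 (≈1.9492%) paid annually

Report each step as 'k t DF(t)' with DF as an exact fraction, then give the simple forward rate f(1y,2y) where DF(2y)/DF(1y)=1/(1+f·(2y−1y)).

1 1 9927/10000
2 2 9619/10000
f(1y,2y) = ((9927/10000)/(9619/10000) − 1)/(1) = 308/9619 ≈ 3.2020%

step 1 [1y] swap r/1=73/9927: DF=(1 − 73/9927·(0))/(1+73/9927) = 9927/10000 ≈ 0.992700
step 2 [2y] swap r/1=381/19546: DF=(1 − 381/19546·(0.992700))/(1+381/19546) = 9619/10000 ≈ 0.961900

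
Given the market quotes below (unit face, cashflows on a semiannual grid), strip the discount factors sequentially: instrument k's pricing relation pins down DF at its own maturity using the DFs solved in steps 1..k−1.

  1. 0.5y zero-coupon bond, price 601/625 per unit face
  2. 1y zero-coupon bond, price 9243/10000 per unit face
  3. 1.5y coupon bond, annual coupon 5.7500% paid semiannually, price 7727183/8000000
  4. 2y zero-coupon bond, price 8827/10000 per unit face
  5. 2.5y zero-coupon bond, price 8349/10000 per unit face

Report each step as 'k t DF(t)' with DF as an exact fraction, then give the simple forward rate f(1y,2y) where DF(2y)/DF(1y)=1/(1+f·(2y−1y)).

1 1/2 601/625
2 1 9243/10000
3 3/2 4431/5000
4 2 8827/10000
5 5/2 8349/10000
f(1y,2y) = ((9243/10000)/(8827/10000) − 1)/(1) = 32/679 ≈ 4.7128%

step 1 [0.5y] zero: DF = P = 601/625 ≈ 0.961600
step 2 [1y] zero: DF = P = 9243/10000 ≈ 0.924300
step 3 [1.5y] bond c/2=23/800: DF=(7727183/8000000 − 23/800·(0.961600+0.924300))/(1+23/800) = 4431/5000 ≈ 0.886200
step 4 [2y] zero: DF = P = 8827/10000 ≈ 0.882700
step 5 [2.5y] zero: DF = P = 8349/10000 ≈ 0.834900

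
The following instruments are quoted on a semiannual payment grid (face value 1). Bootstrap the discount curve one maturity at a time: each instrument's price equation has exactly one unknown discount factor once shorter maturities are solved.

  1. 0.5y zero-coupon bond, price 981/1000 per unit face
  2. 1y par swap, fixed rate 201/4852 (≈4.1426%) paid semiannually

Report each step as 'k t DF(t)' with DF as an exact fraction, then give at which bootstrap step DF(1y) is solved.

step 1 [0.5y] zero: DF = P = 981/1000 ≈ 0.981000
step 2 [1y] swap r/2=201/9704: DF=(1 − 201/9704·(0.981000))/(1+201/9704) = 4799/5000 ≈ 0.959800

1 1/2 981/1000
2 1 4799/5000
DF(1y) is solved at step 2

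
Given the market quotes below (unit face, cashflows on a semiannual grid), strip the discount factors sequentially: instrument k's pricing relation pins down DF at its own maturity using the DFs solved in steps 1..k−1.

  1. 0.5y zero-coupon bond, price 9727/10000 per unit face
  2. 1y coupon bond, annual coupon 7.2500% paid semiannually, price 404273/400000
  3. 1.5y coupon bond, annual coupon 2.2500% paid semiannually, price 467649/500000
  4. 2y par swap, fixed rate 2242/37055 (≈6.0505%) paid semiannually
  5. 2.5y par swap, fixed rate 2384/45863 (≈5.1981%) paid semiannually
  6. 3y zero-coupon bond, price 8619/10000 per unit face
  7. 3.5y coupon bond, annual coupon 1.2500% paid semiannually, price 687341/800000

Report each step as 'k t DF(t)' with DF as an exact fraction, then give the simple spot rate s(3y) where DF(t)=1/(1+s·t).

1 1/2 9727/10000
2 1 9413/10000
3 3/2 2259/2500
4 2 8879/10000
5 5/2 1101/1250
6 3 8619/10000
7 7/2 41/50
s(3y) = (1/(8619/10000) − 1)/(3) = 1381/25857 ≈ 5.3409%

step 1 [0.5y] zero: DF = P = 9727/10000 ≈ 0.972700
step 2 [1y] bond c/2=29/800: DF=(404273/400000 − 29/800·(0.972700))/(1+29/800) = 9413/10000 ≈ 0.941300
step 3 [1.5y] bond c/2=9/800: DF=(467649/500000 − 9/800·(0.972700+0.941300))/(1+9/800) = 2259/2500 ≈ 0.903600
step 4 [2y] swap r/2=1121/37055: DF=(1 − 1121/37055·(0.972700+0.941300+0.903600))/(1+1121/37055) = 8879/10000 ≈ 0.887900
step 5 [2.5y] swap r/2=1192/45863: DF=(1 − 1192/45863·(0.972700+0.941300+0.903600+0.887900))/(1+1192/45863) = 1101/1250 ≈ 0.880800
step 6 [3y] zero: DF = P = 8619/10000 ≈ 0.861900
step 7 [3.5y] bond c/2=1/160: DF=(687341/800000 − 1/160·(0.972700+0.941300+0.903600+0.887900+0.880800+0.861900))/(1+1/160) = 41/50 ≈ 0.820000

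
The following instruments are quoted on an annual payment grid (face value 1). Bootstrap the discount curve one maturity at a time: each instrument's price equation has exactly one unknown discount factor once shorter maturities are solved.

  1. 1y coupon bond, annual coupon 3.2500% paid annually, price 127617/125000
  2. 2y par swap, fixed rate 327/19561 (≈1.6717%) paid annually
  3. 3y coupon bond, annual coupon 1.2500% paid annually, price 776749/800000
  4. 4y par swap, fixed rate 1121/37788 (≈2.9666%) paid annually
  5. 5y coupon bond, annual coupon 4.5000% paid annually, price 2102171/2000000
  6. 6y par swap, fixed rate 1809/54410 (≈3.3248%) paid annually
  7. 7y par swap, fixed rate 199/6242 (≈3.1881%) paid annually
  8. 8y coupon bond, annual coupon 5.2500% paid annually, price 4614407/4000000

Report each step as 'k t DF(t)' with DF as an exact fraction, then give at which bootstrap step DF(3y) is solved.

1 1 618/625
2 2 9673/10000
3 3 2337/2500
4 4 8879/10000
5 5 8431/10000
6 6 8191/10000
7 7 801/1000
8 8 7847/10000
DF(3y) is solved at step 3

step 1 [1y] bond c/1=13/400: DF=(127617/125000 − 13/400·(0))/(1+13/400) = 618/625 ≈ 0.988800
step 2 [2y] swap r/1=327/19561: DF=(1 − 327/19561·(0.988800))/(1+327/19561) = 9673/10000 ≈ 0.967300
step 3 [3y] bond c/1=1/80: DF=(776749/800000 − 1/80·(0.988800+0.967300))/(1+1/80) = 2337/2500 ≈ 0.934800
step 4 [4y] swap r/1=1121/37788: DF=(1 − 1121/37788·(0.988800+0.967300+0.934800))/(1+1121/37788) = 8879/10000 ≈ 0.887900
step 5 [5y] bond c/1=9/200: DF=(2102171/2000000 − 9/200·(0.988800+0.967300+0.934800+0.887900))/(1+9/200) = 8431/10000 ≈ 0.843100
step 6 [6y] swap r/1=1809/54410: DF=(1 − 1809/54410·(0.988800+0.967300+0.934800+0.887900+0.843100))/(1+1809/54410) = 8191/10000 ≈ 0.819100
step 7 [7y] swap r/1=199/6242: DF=(1 − 199/6242·(0.988800+0.967300+0.934800+0.887900+0.843100+0.819100))/(1+199/6242) = 801/1000 ≈ 0.801000
step 8 [8y] bond c/1=21/400: DF=(4614407/4000000 − 21/400·(0.988800+0.967300+0.934800+0.887900+0.843100+0.819100+0.801000))/(1+21/400) = 7847/10000 ≈ 0.784700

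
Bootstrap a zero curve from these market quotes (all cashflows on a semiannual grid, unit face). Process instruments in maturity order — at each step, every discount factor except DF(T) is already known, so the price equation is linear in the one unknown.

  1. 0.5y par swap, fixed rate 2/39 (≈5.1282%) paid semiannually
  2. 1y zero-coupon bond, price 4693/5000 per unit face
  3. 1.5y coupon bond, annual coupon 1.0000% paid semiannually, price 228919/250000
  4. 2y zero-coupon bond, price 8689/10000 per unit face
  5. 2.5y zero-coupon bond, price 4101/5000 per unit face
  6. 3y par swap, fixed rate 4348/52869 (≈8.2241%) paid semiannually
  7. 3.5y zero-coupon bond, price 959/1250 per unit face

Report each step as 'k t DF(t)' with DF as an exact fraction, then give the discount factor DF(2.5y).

step 1 [0.5y] swap r/2=1/39: DF=(1 − 1/39·(0))/(1+1/39) = 39/40 ≈ 0.975000
step 2 [1y] zero: DF = P = 4693/5000 ≈ 0.938600
step 3 [1.5y] bond c/2=1/200: DF=(228919/250000 − 1/200·(0.975000+0.938600))/(1+1/200) = 1127/1250 ≈ 0.901600
step 4 [2y] zero: DF = P = 8689/10000 ≈ 0.868900
step 5 [2.5y] zero: DF = P = 4101/5000 ≈ 0.820200
step 6 [3y] swap r/2=2174/52869: DF=(1 − 2174/52869·(0.975000+0.938600+0.901600+0.868900+0.820200))/(1+2174/52869) = 3913/5000 ≈ 0.782600
step 7 [3.5y] zero: DF = P = 959/1250 ≈ 0.767200

1 1/2 39/40
2 1 4693/5000
3 3/2 1127/1250
4 2 8689/10000
5 5/2 4101/5000
6 3 3913/5000
7 7/2 959/1250
DF(2.5y) = 4101/5000 ≈ 0.820200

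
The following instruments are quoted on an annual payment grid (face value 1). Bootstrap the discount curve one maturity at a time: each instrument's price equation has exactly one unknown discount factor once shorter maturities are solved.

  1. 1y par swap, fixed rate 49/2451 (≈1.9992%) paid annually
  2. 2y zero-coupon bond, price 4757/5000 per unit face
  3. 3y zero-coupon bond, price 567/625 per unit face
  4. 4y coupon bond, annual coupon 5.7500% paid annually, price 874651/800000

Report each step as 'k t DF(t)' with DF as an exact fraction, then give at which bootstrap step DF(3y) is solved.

1 1 2451/2500
2 2 4757/5000
3 3 567/625
4 4 1759/2000
DF(3y) is solved at step 3

step 1 [1y] swap r/1=49/2451: DF=(1 − 49/2451·(0))/(1+49/2451) = 2451/2500 ≈ 0.980400
step 2 [2y] zero: DF = P = 4757/5000 ≈ 0.951400
step 3 [3y] zero: DF = P = 567/625 ≈ 0.907200
step 4 [4y] bond c/1=23/400: DF=(874651/800000 − 23/400·(0.980400+0.951400+0.907200))/(1+23/400) = 1759/2000 ≈ 0.879500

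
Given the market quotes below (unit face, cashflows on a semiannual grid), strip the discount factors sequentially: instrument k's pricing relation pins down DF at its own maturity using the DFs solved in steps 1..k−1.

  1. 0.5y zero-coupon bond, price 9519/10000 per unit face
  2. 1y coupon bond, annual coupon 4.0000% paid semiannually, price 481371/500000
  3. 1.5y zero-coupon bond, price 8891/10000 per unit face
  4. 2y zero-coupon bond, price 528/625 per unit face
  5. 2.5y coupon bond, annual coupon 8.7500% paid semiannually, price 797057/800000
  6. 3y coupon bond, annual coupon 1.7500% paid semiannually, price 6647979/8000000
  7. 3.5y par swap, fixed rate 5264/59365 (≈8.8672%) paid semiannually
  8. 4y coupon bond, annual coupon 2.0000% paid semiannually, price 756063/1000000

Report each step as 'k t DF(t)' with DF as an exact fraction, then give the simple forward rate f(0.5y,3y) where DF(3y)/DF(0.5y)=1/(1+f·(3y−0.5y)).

1 1/2 9519/10000
2 1 2313/2500
3 3/2 8891/10000
4 2 528/625
5 5/2 502/625
6 3 1571/2000
7 7/2 921/1250
8 4 3449/5000
f(0.5y,3y) = ((9519/10000)/(1571/2000) − 1)/(5/2) = 3328/39275 ≈ 8.4736%

step 1 [0.5y] zero: DF = P = 9519/10000 ≈ 0.951900
step 2 [1y] bond c/2=1/50: DF=(481371/500000 − 1/50·(0.951900))/(1+1/50) = 2313/2500 ≈ 0.925200
step 3 [1.5y] zero: DF = P = 8891/10000 ≈ 0.889100
step 4 [2y] zero: DF = P = 528/625 ≈ 0.844800
step 5 [2.5y] bond c/2=7/160: DF=(797057/800000 − 7/160·(0.951900+0.925200+0.889100+0.844800))/(1+7/160) = 502/625 ≈ 0.803200
step 6 [3y] bond c/2=7/800: DF=(6647979/8000000 − 7/800·(0.951900+0.925200+0.889100+0.844800+0.803200))/(1+7/800) = 1571/2000 ≈ 0.785500
step 7 [3.5y] swap r/2=2632/59365: DF=(1 − 2632/59365·(0.951900+0.925200+0.889100+0.844800+0.803200+0.785500))/(1+2632/59365) = 921/1250 ≈ 0.736800
step 8 [4y] bond c/2=1/100: DF=(756063/1000000 − 1/100·(0.951900+0.925200+0.889100+0.844800+0.803200+0.785500+0.736800))/(1+1/100) = 3449/5000 ≈ 0.689800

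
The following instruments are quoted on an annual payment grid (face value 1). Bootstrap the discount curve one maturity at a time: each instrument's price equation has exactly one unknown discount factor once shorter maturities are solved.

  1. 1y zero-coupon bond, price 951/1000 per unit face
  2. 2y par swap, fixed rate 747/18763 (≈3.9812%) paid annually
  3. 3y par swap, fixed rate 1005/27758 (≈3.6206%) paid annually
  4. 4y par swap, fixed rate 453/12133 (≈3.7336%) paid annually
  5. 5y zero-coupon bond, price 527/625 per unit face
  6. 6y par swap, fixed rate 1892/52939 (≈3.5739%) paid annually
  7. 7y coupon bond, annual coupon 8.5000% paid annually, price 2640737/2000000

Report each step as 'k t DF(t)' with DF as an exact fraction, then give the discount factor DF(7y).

step 1 [1y] zero: DF = P = 951/1000 ≈ 0.951000
step 2 [2y] swap r/1=747/18763: DF=(1 − 747/18763·(0.951000))/(1+747/18763) = 9253/10000 ≈ 0.925300
step 3 [3y] swap r/1=1005/27758: DF=(1 − 1005/27758·(0.951000+0.925300))/(1+1005/27758) = 1799/2000 ≈ 0.899500
step 4 [4y] swap r/1=453/12133: DF=(1 − 453/12133·(0.951000+0.925300+0.899500))/(1+453/12133) = 8641/10000 ≈ 0.864100
step 5 [5y] zero: DF = P = 527/625 ≈ 0.843200
step 6 [6y] swap r/1=1892/52939: DF=(1 − 1892/52939·(0.951000+0.925300+0.899500+0.864100+0.843200))/(1+1892/52939) = 2027/2500 ≈ 0.810800
step 7 [7y] bond c/1=17/200: DF=(2640737/2000000 − 17/200·(0.951000+0.925300+0.899500+0.864100+0.843200+0.810800))/(1+17/200) = 4011/5000 ≈ 0.802200

1 1 951/1000
2 2 9253/10000
3 3 1799/2000
4 4 8641/10000
5 5 527/625
6 6 2027/2500
7 7 4011/5000
DF(7y) = 4011/5000 ≈ 0.802200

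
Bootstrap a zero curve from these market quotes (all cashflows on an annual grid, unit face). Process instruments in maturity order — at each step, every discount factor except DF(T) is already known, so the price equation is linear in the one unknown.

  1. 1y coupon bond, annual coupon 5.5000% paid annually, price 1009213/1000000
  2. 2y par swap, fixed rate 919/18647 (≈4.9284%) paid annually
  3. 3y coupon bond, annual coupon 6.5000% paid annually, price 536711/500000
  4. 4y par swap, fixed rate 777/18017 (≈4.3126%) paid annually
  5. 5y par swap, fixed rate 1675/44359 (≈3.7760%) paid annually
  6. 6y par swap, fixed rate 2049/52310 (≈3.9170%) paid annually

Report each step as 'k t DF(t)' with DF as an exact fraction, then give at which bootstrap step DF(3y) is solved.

step 1 [1y] bond c/1=11/200: DF=(1009213/1000000 − 11/200·(0))/(1+11/200) = 4783/5000 ≈ 0.956600
step 2 [2y] swap r/1=919/18647: DF=(1 − 919/18647·(0.956600))/(1+919/18647) = 9081/10000 ≈ 0.908100
step 3 [3y] bond c/1=13/200: DF=(536711/500000 − 13/200·(0.956600+0.908100))/(1+13/200) = 8941/10000 ≈ 0.894100
step 4 [4y] swap r/1=777/18017: DF=(1 − 777/18017·(0.956600+0.908100+0.894100))/(1+777/18017) = 4223/5000 ≈ 0.844600
step 5 [5y] swap r/1=1675/44359: DF=(1 − 1675/44359·(0.956600+0.908100+0.894100+0.844600))/(1+1675/44359) = 333/400 ≈ 0.832500
step 6 [6y] swap r/1=2049/52310: DF=(1 − 2049/52310·(0.956600+0.908100+0.894100+0.844600+0.832500))/(1+2049/52310) = 7951/10000 ≈ 0.795100

1 1 4783/5000
2 2 9081/10000
3 3 8941/10000
4 4 4223/5000
5 5 333/400
6 6 7951/10000
DF(3y) is solved at step 3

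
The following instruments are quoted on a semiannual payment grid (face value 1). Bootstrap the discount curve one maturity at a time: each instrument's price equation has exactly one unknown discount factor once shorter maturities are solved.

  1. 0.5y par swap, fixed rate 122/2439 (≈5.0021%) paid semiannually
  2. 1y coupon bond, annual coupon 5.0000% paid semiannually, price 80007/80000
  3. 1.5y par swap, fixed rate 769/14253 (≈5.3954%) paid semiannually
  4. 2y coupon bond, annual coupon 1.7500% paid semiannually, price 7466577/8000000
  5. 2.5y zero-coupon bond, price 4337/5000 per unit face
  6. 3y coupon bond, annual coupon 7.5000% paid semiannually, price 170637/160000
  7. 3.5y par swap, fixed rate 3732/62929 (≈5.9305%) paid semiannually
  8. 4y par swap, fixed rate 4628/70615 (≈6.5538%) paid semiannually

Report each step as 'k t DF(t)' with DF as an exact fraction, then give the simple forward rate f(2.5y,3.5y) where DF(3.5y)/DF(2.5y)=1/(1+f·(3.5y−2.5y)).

step 1 [0.5y] swap r/2=61/2439: DF=(1 − 61/2439·(0))/(1+61/2439) = 2439/2500 ≈ 0.975600
step 2 [1y] bond c/2=1/40: DF=(80007/80000 − 1/40·(0.975600))/(1+1/40) = 9519/10000 ≈ 0.951900
step 3 [1.5y] swap r/2=769/28506: DF=(1 − 769/28506·(0.975600+0.951900))/(1+769/28506) = 9231/10000 ≈ 0.923100
step 4 [2y] bond c/2=7/800: DF=(7466577/8000000 − 7/800·(0.975600+0.951900+0.923100))/(1+7/800) = 1801/2000 ≈ 0.900500
step 5 [2.5y] zero: DF = P = 4337/5000 ≈ 0.867400
step 6 [3y] bond c/2=3/80: DF=(170637/160000 − 3/80·(0.975600+0.951900+0.923100+0.900500+0.867400))/(1+3/80) = 861/1000 ≈ 0.861000
step 7 [3.5y] swap r/2=1866/62929: DF=(1 − 1866/62929·(0.975600+0.951900+0.923100+0.900500+0.867400+0.861000))/(1+1866/62929) = 4067/5000 ≈ 0.813400
step 8 [4y] swap r/2=2314/70615: DF=(1 − 2314/70615·(0.975600+0.951900+0.923100+0.900500+0.867400+0.861000+0.813400))/(1+2314/70615) = 3843/5000 ≈ 0.768600

1 1/2 2439/2500
2 1 9519/10000
3 3/2 9231/10000
4 2 1801/2000
5 5/2 4337/5000
6 3 861/1000
7 7/2 4067/5000
8 4 3843/5000
f(2.5y,3.5y) = ((4337/5000)/(4067/5000) − 1)/(1) = 270/4067 ≈ 6.6388%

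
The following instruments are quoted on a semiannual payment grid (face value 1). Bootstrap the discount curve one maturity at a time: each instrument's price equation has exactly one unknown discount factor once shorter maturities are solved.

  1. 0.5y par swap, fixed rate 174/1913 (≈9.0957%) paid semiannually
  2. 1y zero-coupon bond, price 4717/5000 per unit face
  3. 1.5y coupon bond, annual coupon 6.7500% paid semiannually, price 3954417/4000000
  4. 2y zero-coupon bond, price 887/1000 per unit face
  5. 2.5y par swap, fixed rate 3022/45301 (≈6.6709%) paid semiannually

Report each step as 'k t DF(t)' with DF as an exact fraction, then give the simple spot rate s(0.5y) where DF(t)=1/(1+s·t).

step 1 [0.5y] swap r/2=87/1913: DF=(1 − 87/1913·(0))/(1+87/1913) = 1913/2000 ≈ 0.956500
step 2 [1y] zero: DF = P = 4717/5000 ≈ 0.943400
step 3 [1.5y] bond c/2=27/800: DF=(3954417/4000000 − 27/800·(0.956500+0.943400))/(1+27/800) = 8943/10000 ≈ 0.894300
step 4 [2y] zero: DF = P = 887/1000 ≈ 0.887000
step 5 [2.5y] swap r/2=1511/45301: DF=(1 − 1511/45301·(0.956500+0.943400+0.894300+0.887000))/(1+1511/45301) = 8489/10000 ≈ 0.848900

1 1/2 1913/2000
2 1 4717/5000
3 3/2 8943/10000
4 2 887/1000
5 5/2 8489/10000
s(0.5y) = (1/(1913/2000) − 1)/(1/2) = 174/1913 ≈ 9.0957%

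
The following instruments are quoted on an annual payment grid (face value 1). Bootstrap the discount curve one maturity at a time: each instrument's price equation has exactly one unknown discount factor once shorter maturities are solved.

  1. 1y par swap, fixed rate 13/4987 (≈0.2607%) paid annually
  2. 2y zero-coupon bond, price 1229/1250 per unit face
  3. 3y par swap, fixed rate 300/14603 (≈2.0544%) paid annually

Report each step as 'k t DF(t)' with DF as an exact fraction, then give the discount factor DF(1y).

1 1 4987/5000
2 2 1229/1250
3 3 47/50
DF(1y) = 4987/5000 ≈ 0.997400

step 1 [1y] swap r/1=13/4987: DF=(1 − 13/4987·(0))/(1+13/4987) = 4987/5000 ≈ 0.997400
step 2 [2y] zero: DF = P = 1229/1250 ≈ 0.983200
step 3 [3y] swap r/1=300/14603: DF=(1 − 300/14603·(0.997400+0.983200))/(1+300/14603) = 47/50 ≈ 0.940000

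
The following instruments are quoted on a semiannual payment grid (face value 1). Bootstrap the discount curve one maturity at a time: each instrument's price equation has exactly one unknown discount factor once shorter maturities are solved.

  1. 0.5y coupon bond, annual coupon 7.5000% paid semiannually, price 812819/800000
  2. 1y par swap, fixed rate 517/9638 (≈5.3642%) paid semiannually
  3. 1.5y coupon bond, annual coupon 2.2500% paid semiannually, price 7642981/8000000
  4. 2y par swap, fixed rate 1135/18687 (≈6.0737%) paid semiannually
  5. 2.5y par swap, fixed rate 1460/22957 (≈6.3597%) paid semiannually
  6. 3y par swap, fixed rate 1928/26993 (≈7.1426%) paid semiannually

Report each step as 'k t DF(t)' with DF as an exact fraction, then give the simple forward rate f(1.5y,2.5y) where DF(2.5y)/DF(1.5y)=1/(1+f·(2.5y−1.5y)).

1 1/2 9793/10000
2 1 9483/10000
3 3/2 9233/10000
4 2 1773/2000
5 5/2 427/500
6 3 1009/1250
f(1.5y,2.5y) = ((9233/10000)/(427/500) − 1)/(1) = 99/1220 ≈ 8.1148%

step 1 [0.5y] bond c/2=3/80: DF=(812819/800000 − 3/80·(0))/(1+3/80) = 9793/10000 ≈ 0.979300
step 2 [1y] swap r/2=517/19276: DF=(1 − 517/19276·(0.979300))/(1+517/19276) = 9483/10000 ≈ 0.948300
step 3 [1.5y] bond c/2=9/800: DF=(7642981/8000000 − 9/800·(0.979300+0.948300))/(1+9/800) = 9233/10000 ≈ 0.923300
step 4 [2y] swap r/2=1135/37374: DF=(1 − 1135/37374·(0.979300+0.948300+0.923300))/(1+1135/37374) = 1773/2000 ≈ 0.886500
step 5 [2.5y] swap r/2=730/22957: DF=(1 − 730/22957·(0.979300+0.948300+0.923300+0.886500))/(1+730/22957) = 427/500 ≈ 0.854000
step 6 [3y] swap r/2=964/26993: DF=(1 − 964/26993·(0.979300+0.948300+0.923300+0.886500+0.854000))/(1+964/26993) = 1009/1250 ≈ 0.807200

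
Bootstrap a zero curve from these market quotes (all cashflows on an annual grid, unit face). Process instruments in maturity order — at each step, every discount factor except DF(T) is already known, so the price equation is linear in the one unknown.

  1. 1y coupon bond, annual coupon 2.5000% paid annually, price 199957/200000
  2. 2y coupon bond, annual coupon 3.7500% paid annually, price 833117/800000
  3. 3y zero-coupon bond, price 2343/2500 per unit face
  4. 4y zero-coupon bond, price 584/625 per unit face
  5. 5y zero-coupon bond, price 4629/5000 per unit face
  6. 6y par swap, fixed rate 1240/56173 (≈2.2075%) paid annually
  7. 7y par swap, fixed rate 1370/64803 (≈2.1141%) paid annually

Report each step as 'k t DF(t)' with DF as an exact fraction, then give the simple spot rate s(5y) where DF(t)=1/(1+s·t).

1 1 4877/5000
2 2 1937/2000
3 3 2343/2500
4 4 584/625
5 5 4629/5000
6 6 219/250
7 7 863/1000
s(5y) = (1/(4629/5000) − 1)/(5) = 371/23145 ≈ 1.6029%

step 1 [1y] bond c/1=1/40: DF=(199957/200000 − 1/40·(0))/(1+1/40) = 4877/5000 ≈ 0.975400
step 2 [2y] bond c/1=3/80: DF=(833117/800000 − 3/80·(0.975400))/(1+3/80) = 1937/2000 ≈ 0.968500
step 3 [3y] zero: DF = P = 2343/2500 ≈ 0.937200
step 4 [4y] zero: DF = P = 584/625 ≈ 0.934400
step 5 [5y] zero: DF = P = 4629/5000 ≈ 0.925800
step 6 [6y] swap r/1=1240/56173: DF=(1 − 1240/56173·(0.975400+0.968500+0.937200+0.934400+0.925800))/(1+1240/56173) = 219/250 ≈ 0.876000
step 7 [7y] swap r/1=1370/64803: DF=(1 − 1370/64803·(0.975400+0.968500+0.937200+0.934400+0.925800+0.876000))/(1+1370/64803) = 863/1000 ≈ 0.863000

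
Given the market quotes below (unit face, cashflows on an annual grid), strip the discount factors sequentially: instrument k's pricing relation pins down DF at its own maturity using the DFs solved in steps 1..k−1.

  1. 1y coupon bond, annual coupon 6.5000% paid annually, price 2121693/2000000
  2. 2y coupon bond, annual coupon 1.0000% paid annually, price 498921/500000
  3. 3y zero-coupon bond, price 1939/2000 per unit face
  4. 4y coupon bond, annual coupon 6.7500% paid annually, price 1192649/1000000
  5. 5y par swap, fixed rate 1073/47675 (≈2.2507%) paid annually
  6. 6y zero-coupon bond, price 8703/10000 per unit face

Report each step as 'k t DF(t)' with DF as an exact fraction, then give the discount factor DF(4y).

1 1 9961/10000
2 2 9781/10000
3 3 1939/2000
4 4 9311/10000
5 5 8927/10000
6 6 8703/10000
DF(4y) = 9311/10000 ≈ 0.931100

step 1 [1y] bond c/1=13/200: DF=(2121693/2000000 − 13/200·(0))/(1+13/200) = 9961/10000 ≈ 0.996100
step 2 [2y] bond c/1=1/100: DF=(498921/500000 − 1/100·(0.996100))/(1+1/100) = 9781/10000 ≈ 0.978100
step 3 [3y] zero: DF = P = 1939/2000 ≈ 0.969500
step 4 [4y] bond c/1=27/400: DF=(1192649/1000000 − 27/400·(0.996100+0.978100+0.969500))/(1+27/400) = 9311/10000 ≈ 0.931100
step 5 [5y] swap r/1=1073/47675: DF=(1 − 1073/47675·(0.996100+0.978100+0.969500+0.931100))/(1+1073/47675) = 8927/10000 ≈ 0.892700
step 6 [6y] zero: DF = P = 8703/10000 ≈ 0.870300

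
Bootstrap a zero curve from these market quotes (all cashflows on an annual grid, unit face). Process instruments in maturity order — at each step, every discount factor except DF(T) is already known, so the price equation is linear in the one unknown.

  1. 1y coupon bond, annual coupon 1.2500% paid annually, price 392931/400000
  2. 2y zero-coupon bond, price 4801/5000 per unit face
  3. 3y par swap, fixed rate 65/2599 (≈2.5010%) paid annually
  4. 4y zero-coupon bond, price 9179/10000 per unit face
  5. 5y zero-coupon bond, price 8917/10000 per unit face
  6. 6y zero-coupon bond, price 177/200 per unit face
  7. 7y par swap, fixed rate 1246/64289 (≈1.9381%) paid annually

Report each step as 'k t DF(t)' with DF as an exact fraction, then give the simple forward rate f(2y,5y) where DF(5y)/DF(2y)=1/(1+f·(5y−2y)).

step 1 [1y] bond c/1=1/80: DF=(392931/400000 − 1/80·(0))/(1+1/80) = 4851/5000 ≈ 0.970200
step 2 [2y] zero: DF = P = 4801/5000 ≈ 0.960200
step 3 [3y] swap r/1=65/2599: DF=(1 − 65/2599·(0.970200+0.960200))/(1+65/2599) = 1857/2000 ≈ 0.928500
step 4 [4y] zero: DF = P = 9179/10000 ≈ 0.917900
step 5 [5y] zero: DF = P = 8917/10000 ≈ 0.891700
step 6 [6y] zero: DF = P = 177/200 ≈ 0.885000
step 7 [7y] swap r/1=1246/64289: DF=(1 − 1246/64289·(0.970200+0.960200+0.928500+0.917900+0.891700+0.885000))/(1+1246/64289) = 4377/5000 ≈ 0.875400

1 1 4851/5000
2 2 4801/5000
3 3 1857/2000
4 4 9179/10000
5 5 8917/10000
6 6 177/200
7 7 4377/5000
f(2y,5y) = ((4801/5000)/(8917/10000) − 1)/(3) = 685/26751 ≈ 2.5607%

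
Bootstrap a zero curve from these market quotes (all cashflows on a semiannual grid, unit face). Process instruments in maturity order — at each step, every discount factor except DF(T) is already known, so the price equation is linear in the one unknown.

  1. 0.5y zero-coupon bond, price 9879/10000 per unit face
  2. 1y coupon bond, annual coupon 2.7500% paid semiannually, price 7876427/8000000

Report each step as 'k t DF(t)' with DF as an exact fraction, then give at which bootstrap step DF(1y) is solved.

step 1 [0.5y] zero: DF = P = 9879/10000 ≈ 0.987900
step 2 [1y] bond c/2=11/800: DF=(7876427/8000000 − 11/800·(0.987900))/(1+11/800) = 4789/5000 ≈ 0.957800

1 1/2 9879/10000
2 1 4789/5000
DF(1y) is solved at step 2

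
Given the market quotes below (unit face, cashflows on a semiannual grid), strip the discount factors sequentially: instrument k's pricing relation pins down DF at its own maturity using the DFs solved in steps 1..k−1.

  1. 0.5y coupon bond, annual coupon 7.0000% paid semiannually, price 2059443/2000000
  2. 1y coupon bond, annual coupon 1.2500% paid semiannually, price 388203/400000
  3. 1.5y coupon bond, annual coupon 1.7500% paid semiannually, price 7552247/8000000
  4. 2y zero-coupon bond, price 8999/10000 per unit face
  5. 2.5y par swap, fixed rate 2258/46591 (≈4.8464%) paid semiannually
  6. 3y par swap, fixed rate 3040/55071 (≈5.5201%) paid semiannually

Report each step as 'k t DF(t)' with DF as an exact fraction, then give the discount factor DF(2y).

step 1 [0.5y] bond c/2=7/200: DF=(2059443/2000000 − 7/200·(0))/(1+7/200) = 9949/10000 ≈ 0.994900
step 2 [1y] bond c/2=1/160: DF=(388203/400000 − 1/160·(0.994900))/(1+1/160) = 9583/10000 ≈ 0.958300
step 3 [1.5y] bond c/2=7/800: DF=(7552247/8000000 − 7/800·(0.994900+0.958300))/(1+7/800) = 9189/10000 ≈ 0.918900
step 4 [2y] zero: DF = P = 8999/10000 ≈ 0.899900
step 5 [2.5y] swap r/2=1129/46591: DF=(1 − 1129/46591·(0.994900+0.958300+0.918900+0.899900))/(1+1129/46591) = 8871/10000 ≈ 0.887100
step 6 [3y] swap r/2=1520/55071: DF=(1 − 1520/55071·(0.994900+0.958300+0.918900+0.899900+0.887100))/(1+1520/55071) = 106/125 ≈ 0.848000

1 1/2 9949/10000
2 1 9583/10000
3 3/2 9189/10000
4 2 8999/10000
5 5/2 8871/10000
6 3 106/125
DF(2y) = 8999/10000 ≈ 0.899900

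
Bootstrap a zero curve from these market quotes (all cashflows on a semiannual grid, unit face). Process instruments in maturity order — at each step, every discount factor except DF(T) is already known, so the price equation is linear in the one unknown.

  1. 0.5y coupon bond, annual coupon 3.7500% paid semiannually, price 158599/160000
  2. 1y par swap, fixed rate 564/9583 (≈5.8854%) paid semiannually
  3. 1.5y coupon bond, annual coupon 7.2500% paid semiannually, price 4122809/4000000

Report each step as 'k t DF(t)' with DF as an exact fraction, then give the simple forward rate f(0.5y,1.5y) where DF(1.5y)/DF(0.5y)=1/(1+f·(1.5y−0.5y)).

1 1/2 973/1000
2 1 2359/2500
3 3/2 2319/2500
f(0.5y,1.5y) = ((973/1000)/(2319/2500) − 1)/(1) = 227/4638 ≈ 4.8944%

step 1 [0.5y] bond c/2=3/160: DF=(158599/160000 − 3/160·(0))/(1+3/160) = 973/1000 ≈ 0.973000
step 2 [1y] swap r/2=282/9583: DF=(1 − 282/9583·(0.973000))/(1+282/9583) = 2359/2500 ≈ 0.943600
step 3 [1.5y] bond c/2=29/800: DF=(4122809/4000000 − 29/800·(0.973000+0.943600))/(1+29/800) = 2319/2500 ≈ 0.927600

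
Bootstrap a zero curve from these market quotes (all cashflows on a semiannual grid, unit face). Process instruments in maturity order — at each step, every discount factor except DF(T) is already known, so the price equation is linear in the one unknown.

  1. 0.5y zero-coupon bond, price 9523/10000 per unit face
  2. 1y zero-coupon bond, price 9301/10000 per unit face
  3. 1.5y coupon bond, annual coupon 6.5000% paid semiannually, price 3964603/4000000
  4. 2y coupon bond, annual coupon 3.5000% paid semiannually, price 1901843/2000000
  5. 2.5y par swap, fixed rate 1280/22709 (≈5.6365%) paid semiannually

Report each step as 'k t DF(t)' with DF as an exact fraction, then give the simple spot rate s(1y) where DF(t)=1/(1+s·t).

step 1 [0.5y] zero: DF = P = 9523/10000 ≈ 0.952300
step 2 [1y] zero: DF = P = 9301/10000 ≈ 0.930100
step 3 [1.5y] bond c/2=13/400: DF=(3964603/4000000 − 13/400·(0.952300+0.930100))/(1+13/400) = 9007/10000 ≈ 0.900700
step 4 [2y] bond c/2=7/400: DF=(1901843/2000000 − 7/400·(0.952300+0.930100+0.900700))/(1+7/400) = 8867/10000 ≈ 0.886700
step 5 [2.5y] swap r/2=640/22709: DF=(1 − 640/22709·(0.952300+0.930100+0.900700+0.886700))/(1+640/22709) = 109/125 ≈ 0.872000

1 1/2 9523/10000
2 1 9301/10000
3 3/2 9007/10000
4 2 8867/10000
5 5/2 109/125
s(1y) = (1/(9301/10000) − 1)/(1) = 699/9301 ≈ 7.5153%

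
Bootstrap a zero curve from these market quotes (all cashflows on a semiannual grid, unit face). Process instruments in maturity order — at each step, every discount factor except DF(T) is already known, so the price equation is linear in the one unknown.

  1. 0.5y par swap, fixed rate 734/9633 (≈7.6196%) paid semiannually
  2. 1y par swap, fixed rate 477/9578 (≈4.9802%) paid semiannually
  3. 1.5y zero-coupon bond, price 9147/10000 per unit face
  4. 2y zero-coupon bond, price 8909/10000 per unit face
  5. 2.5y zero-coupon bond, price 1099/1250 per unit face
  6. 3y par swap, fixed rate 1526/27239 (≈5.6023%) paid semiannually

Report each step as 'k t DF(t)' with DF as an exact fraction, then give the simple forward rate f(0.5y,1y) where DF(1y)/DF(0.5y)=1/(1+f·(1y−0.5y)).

1 1/2 9633/10000
2 1 9523/10000
3 3/2 9147/10000
4 2 8909/10000
5 5/2 1099/1250
6 3 4237/5000
f(0.5y,1y) = ((9633/10000)/(9523/10000) − 1)/(1/2) = 220/9523 ≈ 2.3102%

step 1 [0.5y] swap r/2=367/9633: DF=(1 − 367/9633·(0))/(1+367/9633) = 9633/10000 ≈ 0.963300
step 2 [1y] swap r/2=477/19156: DF=(1 − 477/19156·(0.963300))/(1+477/19156) = 9523/10000 ≈ 0.952300
step 3 [1.5y] zero: DF = P = 9147/10000 ≈ 0.914700
step 4 [2y] zero: DF = P = 8909/10000 ≈ 0.890900
step 5 [2.5y] zero: DF = P = 1099/1250 ≈ 0.879200
step 6 [3y] swap r/2=763/27239: DF=(1 − 763/27239·(0.963300+0.952300+0.914700+0.890900+0.879200))/(1+763/27239) = 4237/5000 ≈ 0.847400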